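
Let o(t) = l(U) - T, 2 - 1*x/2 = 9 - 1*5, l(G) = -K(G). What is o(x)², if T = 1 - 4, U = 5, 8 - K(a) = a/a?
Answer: 16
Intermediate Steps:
K(a) = 7 (K(a) = 8 - a/a = 8 - 1*1 = 8 - 1 = 7)
l(G) = -7 (l(G) = -1*7 = -7)
x = -4 (x = 4 - 2*(9 - 1*5) = 4 - 2*(9 - 5) = 4 - 2*4 = 4 - 8 = -4)
T = -3
o(t) = -4 (o(t) = -7 - 1*(-3) = -7 + 3 = -4)
o(x)² = (-4)² = 16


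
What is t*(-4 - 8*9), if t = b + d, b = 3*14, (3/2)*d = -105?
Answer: 2128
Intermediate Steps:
d = -70 (d = (⅔)*(-105) = -70)
b = 42
t = -28 (t = 42 - 70 = -28)
t*(-4 - 8*9) = -28*(-4 - 8*9) = -28*(-4 - 72) = -28*(-76) = 2128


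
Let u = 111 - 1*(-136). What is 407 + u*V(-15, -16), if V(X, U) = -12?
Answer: -2557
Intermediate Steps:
u = 247 (u = 111 + 136 = 247)
407 + u*V(-15, -16) = 407 + 247*(-12) = 407 - 2964 = -2557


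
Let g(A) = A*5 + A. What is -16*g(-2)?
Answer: 192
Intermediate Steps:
g(A) = 6*A (g(A) = 5*A + A = 6*A)
-16*g(-2) = -96*(-2) = -16*(-12) = 192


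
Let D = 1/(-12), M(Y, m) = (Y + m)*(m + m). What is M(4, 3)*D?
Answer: -7/2 ≈ -3.5000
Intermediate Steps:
M(Y, m) = 2*m*(Y + m) (M(Y, m) = (Y + m)*(2*m) = 2*m*(Y + m))
D = -1/12 ≈ -0.083333
M(4, 3)*D = (2*3*(4 + 3))*(-1/12) = (2*3*7)*(-1/12) = 42*(-1/12) = -7/2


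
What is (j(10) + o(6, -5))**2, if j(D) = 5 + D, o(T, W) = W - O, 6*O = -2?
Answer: 961/9 ≈ 106.78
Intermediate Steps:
O = -1/3 (O = (1/6)*(-2) = -1/3 ≈ -0.33333)
o(T, W) = 1/3 + W (o(T, W) = W - 1*(-1/3) = W + 1/3 = 1/3 + W)
(j(10) + o(6, -5))**2 = ((5 + 10) + (1/3 - 5))**2 = (15 - 14/3)**2 = (31/3)**2 = 961/9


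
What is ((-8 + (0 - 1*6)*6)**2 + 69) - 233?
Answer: 1772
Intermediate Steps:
((-8 + (0 - 1*6)*6)**2 + 69) - 233 = ((-8 + (0 - 6)*6)**2 + 69) - 233 = ((-8 - 6*6)**2 + 69) - 233 = ((-8 - 36)**2 + 69) - 233 = ((-44)**2 + 69) - 233 = (1936 + 69) - 233 = 2005 - 233 = 1772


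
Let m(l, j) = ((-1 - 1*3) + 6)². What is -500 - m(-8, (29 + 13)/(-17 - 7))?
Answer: -504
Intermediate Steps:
m(l, j) = 4 (m(l, j) = ((-1 - 3) + 6)² = (-4 + 6)² = 2² = 4)
-500 - m(-8, (29 + 13)/(-17 - 7)) = -500 - 1*4 = -500 - 4 = -504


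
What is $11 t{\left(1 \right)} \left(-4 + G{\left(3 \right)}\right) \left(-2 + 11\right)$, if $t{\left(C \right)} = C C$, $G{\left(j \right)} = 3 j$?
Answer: $495$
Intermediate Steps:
$t{\left(C \right)} = C^{2}$
$11 t{\left(1 \right)} \left(-4 + G{\left(3 \right)}\right) \left(-2 + 11\right) = 11 \cdot 1^{2} \left(-4 + 3 \cdot 3\right) \left(-2 + 11\right) = 11 \cdot 1 \left(-4 + 9\right) 9 = 11 \cdot 5 \cdot 9 = 11 \cdot 45 = 495$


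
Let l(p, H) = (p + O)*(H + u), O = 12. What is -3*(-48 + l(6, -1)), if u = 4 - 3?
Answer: 144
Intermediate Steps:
u = 1
l(p, H) = (1 + H)*(12 + p) (l(p, H) = (p + 12)*(H + 1) = (12 + p)*(1 + H) = (1 + H)*(12 + p))
-3*(-48 + l(6, -1)) = -3*(-48 + (12 + 6 + 12*(-1) - 1*6)) = -3*(-48 + (12 + 6 - 12 - 6)) = -3*(-48 + 0) = -3*(-48) = 144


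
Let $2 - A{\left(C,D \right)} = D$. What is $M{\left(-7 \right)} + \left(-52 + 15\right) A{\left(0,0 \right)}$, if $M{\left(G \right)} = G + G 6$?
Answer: $-123$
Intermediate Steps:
$A{\left(C,D \right)} = 2 - D$
$M{\left(G \right)} = 7 G$ ($M{\left(G \right)} = G + 6 G = 7 G$)
$M{\left(-7 \right)} + \left(-52 + 15\right) A{\left(0,0 \right)} = 7 \left(-7\right) + \left(-52 + 15\right) \left(2 - 0\right) = -49 - 37 \left(2 + 0\right) = -49 - 74 = -123$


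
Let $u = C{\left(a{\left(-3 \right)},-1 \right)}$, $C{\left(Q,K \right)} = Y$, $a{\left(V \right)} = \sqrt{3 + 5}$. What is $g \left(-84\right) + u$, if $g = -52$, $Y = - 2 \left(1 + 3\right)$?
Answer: $4360$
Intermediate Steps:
$Y = -8$ ($Y = \left(-2\right) 4 = -8$)
$a{\left(V \right)} = 2 \sqrt{2}$ ($a{\left(V \right)} = \sqrt{8} = 2 \sqrt{2}$)
$C{\left(Q,K \right)} = -8$
$u = -8$
$g \left(-84\right) + u = \left(-52\right) \left(-84\right) - 8 = 4368 - 8 = 4360$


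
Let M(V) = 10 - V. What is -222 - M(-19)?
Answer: -251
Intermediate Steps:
-222 - M(-19) = -222 - (10 - 1*(-19)) = -222 - (10 + 19) = -222 - 1*29 = -222 - 29 = -251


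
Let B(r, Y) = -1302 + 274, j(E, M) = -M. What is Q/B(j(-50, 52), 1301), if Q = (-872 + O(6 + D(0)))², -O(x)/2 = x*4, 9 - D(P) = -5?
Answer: -266256/257 ≈ -1036.0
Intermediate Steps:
D(P) = 14 (D(P) = 9 - 1*(-5) = 9 + 5 = 14)
O(x) = -8*x (O(x) = -2*x*4 = -8*x)
B(r, Y) = -1028
Q = 1065024 (Q = (-872 - 8*(6 + 14))² = (-872 - 8*20)² = (-872 - 160)² = (-1032)² = 1065024)
Q/B(j(-50, 52), 1301) = 1065024/(-1028) = 1065024*(-1/1028) = -266256/257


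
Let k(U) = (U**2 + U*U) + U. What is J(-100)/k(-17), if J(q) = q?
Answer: -100/561 ≈ -0.17825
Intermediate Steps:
k(U) = U + 2*U**2 (k(U) = (U**2 + U**2) + U = 2*U**2 + U = U + 2*U**2)
J(-100)/k(-17) = -100*(-1/(17*(1 + 2*(-17)))) = -100*(-1/(17*(1 - 34))) = -100/((-17*(-33))) = -100/561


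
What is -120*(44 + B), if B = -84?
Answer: 4800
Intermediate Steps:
-120*(44 + B) = -120*(44 - 84) = -120*(-40) = 4800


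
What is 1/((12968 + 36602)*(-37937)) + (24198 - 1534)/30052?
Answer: 10655123144427/14128475157170 ≈ 0.75416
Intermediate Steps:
1/((12968 + 36602)*(-37937)) + (24198 - 1534)/30052 = -1/37937/49570 + 22664*(1/30052) = (1/49570)*(-1/37937) + 5666/7513 = -1/1880537090 + 5666/7513 = 10655123144427/14128475157170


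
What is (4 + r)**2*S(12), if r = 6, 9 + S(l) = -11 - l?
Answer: -3200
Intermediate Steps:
S(l) = -20 - l (S(l) = -9 + (-11 - l) = -20 - l)
(4 + r)**2*S(12) = (4 + 6)**2*(-20 - 1*12) = 10**2*(-20 - 12) = 100*(-32) = -3200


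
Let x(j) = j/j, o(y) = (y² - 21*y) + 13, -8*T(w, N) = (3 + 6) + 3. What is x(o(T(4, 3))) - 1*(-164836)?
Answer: 164837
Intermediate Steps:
T(w, N) = -3/2 (T(w, N) = -((3 + 6) + 3)/8 = -(9 + 3)/8 = -⅛*12 = -3/2)
o(y) = 13 + y² - 21*y
x(j) = 1
x(o(T(4, 3))) - 1*(-164836) = 1 - 1*(-164836) = 1 + 164836 = 164837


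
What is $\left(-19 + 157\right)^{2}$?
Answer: $19044$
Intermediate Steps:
$\left(-19 + 157\right)^{2} = 138^{2} = 19044$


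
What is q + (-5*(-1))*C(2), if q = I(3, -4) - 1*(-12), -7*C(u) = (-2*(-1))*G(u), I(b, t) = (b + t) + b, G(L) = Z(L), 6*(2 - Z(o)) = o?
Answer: 244/21 ≈ 11.619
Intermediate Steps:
Z(o) = 2 - o/6
G(L) = 2 - L/6
I(b, t) = t + 2*b
C(u) = -4/7 + u/21 (C(u) = -(-2*(-1))*(2 - u/6)/7 = -2*(2 - u/6)/7 = -(4 - u/3)/7 = -4/7 + u/21)
q = 14 (q = (-4 + 2*3) - 1*(-12) = (-4 + 6) + 12 = 2 + 12 = 14)
q + (-5*(-1))*C(2) = 14 + (-5*(-1))*(-4/7 + (1/21)*2) = 14 + 5*(-4/7 + 2/21) = 14 + 5*(-10/21) = 14 - 50/21 = 244/21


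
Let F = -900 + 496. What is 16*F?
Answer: -6464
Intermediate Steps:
F = -404
16*F = 16*(-404) = -6464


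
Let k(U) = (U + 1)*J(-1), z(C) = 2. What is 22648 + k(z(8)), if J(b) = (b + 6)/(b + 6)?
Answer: 22651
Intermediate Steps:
J(b) = 1 (J(b) = (6 + b)/(6 + b) = 1)
k(U) = 1 + U (k(U) = (U + 1)*1 = (1 + U)*1 = 1 + U)
22648 + k(z(8)) = 22648 + (1 + 2) = 22648 + 3 = 22651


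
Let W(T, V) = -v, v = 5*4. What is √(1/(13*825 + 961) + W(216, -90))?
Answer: I*√2731240234/11686 ≈ 4.4721*I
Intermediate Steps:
v = 20
W(T, V) = -20 (W(T, V) = -1*20 = -20)
√(1/(13*825 + 961) + W(216, -90)) = √(1/(13*825 + 961) - 20) = √(1/(10725 + 961) - 20) = √(1/11686 - 20) = √(-233719/11686) = I*√2731240234/11686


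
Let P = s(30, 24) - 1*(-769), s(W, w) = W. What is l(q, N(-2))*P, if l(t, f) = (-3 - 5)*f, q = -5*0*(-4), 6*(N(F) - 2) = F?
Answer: -31960/3 ≈ -10653.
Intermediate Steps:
N(F) = 2 + F/6
q = 0 (q = 0*(-4) = 0)
l(t, f) = -8*f
P = 799 (P = 30 - 1*(-769) = 30 + 769 = 799)
l(q, N(-2))*P = -8*(2 + (⅙)*(-2))*799 = -8*(2 - ⅓)*799 = -8*5/3*799 = -40/3*799 = -31960/3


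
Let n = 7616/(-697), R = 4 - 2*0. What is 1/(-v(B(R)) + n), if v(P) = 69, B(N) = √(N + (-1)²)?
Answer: -41/3277 ≈ -0.012511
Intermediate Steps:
R = 4 (R = 4 + 0 = 4)
B(N) = √(1 + N) (B(N) = √(N + 1) = √(1 + N))
n = -448/41 (n = 7616*(-1/697) = -448/41 ≈ -10.927)
1/(-v(B(R)) + n) = 1/(-1*69 - 448/41) = 1/(-69 - 448/41) = 1/(-3277/41) = -41/3277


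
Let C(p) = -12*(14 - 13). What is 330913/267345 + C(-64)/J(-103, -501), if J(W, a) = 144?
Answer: 1234537/1069380 ≈ 1.1544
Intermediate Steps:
C(p) = -12 (C(p) = -12*1 = -12)
330913/267345 + C(-64)/J(-103, -501) = 330913/267345 - 12/144 = 330913*(1/267345) - 12*1/144 = 330913/267345 - 1/12 = 1234537/1069380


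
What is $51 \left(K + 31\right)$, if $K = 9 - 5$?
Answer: $1785$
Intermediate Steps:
$K = 4$
$51 \left(K + 31\right) = 51 \left(4 + 31\right) = 51 \cdot 35 = 1785$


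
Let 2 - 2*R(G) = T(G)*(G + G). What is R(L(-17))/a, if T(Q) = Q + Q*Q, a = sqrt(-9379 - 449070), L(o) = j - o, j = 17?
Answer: 40459*I*sqrt(458449)/458449 ≈ 59.754*I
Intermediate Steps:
L(o) = 17 - o
a = I*sqrt(458449) (a = sqrt(-458449) = I*sqrt(458449) ≈ 677.09*I)
T(Q) = Q + Q**2
R(G) = 1 - G**2*(1 + G) (R(G) = 1 - G*(1 + G)*(G + G)/2 = 1 - G*(1 + G)*2*G/2 = 1 - G**2*(1 + G))
R(L(-17))/a = (1 - (17 - 1*(-17))**2 - (17 - 1*(-17))**3)/((I*sqrt(458449))) = (1 - (17 + 17)**2 - (17 + 17)**3)*(-I*sqrt(458449)/458449) = (1 - 1*34**2 - 1*34**3)*(-I*sqrt(458449)/458449) = (1 - 1*1156 - 1*39304)*(-I*sqrt(458449)/458449) = (1 - 1156 - 39304)*(-I*sqrt(458449)/458449) = -(-40459)*I*sqrt(458449)/458449 = 40459*I*sqrt(458449)/458449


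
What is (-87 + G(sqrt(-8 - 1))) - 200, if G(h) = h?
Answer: -287 + 3*I ≈ -287.0 + 3.0*I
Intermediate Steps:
(-87 + G(sqrt(-8 - 1))) - 200 = (-87 + sqrt(-8 - 1)) - 200 = (-87 + sqrt(-9)) - 200 = (-87 + 3*I) - 200 = -287 + 3*I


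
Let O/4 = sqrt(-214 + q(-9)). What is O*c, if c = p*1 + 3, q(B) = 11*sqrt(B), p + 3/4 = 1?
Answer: 13*sqrt(-214 + 33*I) ≈ 14.62 + 190.73*I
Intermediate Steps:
p = 1/4 (p = -3/4 + 1 = 1/4 ≈ 0.25000)
O = 4*sqrt(-214 + 33*I) (O = 4*sqrt(-214 + 11*sqrt(-9)) = 4*sqrt(-214 + 11*(3*I)) = 4*sqrt(-214 + 33*I) ≈ 4.4984 + 58.688*I)
c = 13/4 (c = (1/4)*1 + 3 = 1/4 + 3 = 13/4 ≈ 3.2500)
O*c = (4*sqrt(-214 + 33*I))*(13/4) = 13*sqrt(-214 + 33*I)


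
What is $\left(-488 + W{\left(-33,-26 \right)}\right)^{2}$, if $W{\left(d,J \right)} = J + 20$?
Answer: $244036$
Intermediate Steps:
$W{\left(d,J \right)} = 20 + J$
$\left(-488 + W{\left(-33,-26 \right)}\right)^{2} = \left(-488 + \left(20 - 26\right)\right)^{2} = \left(-488 - 6\right)^{2} = \left(-494\right)^{2} = 244036$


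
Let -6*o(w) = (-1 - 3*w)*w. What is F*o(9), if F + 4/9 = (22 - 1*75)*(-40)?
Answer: 267064/3 ≈ 89021.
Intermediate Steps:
F = 19076/9 (F = -4/9 + (22 - 1*75)*(-40) = -4/9 + (22 - 75)*(-40) = -4/9 - 53*(-40) = -4/9 + 2120 = 19076/9 ≈ 2119.6)
o(w) = -w*(-1 - 3*w)/6 (o(w) = -(-1 - 3*w)*w/6 = -w*(-1 - 3*w)/6)
F*o(9) = 19076*((⅙)*9*(1 + 3*9))/9 = 19076*((⅙)*9*(1 + 27))/9 = 19076*((⅙)*9*28)/9 = (19076/9)*42 = 267064/3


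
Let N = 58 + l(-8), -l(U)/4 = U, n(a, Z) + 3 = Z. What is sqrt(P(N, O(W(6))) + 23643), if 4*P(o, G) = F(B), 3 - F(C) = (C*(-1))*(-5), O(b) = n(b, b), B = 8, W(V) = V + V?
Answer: sqrt(94535)/2 ≈ 153.73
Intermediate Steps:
n(a, Z) = -3 + Z
W(V) = 2*V
l(U) = -4*U
N = 90 (N = 58 - 4*(-8) = 58 + 32 = 90)
O(b) = -3 + b
F(C) = 3 - 5*C (F(C) = 3 - C*(-1)*(-5) = 3 - (-C)*(-5) = 3 - 5*C)
P(o, G) = -37/4 (P(o, G) = (3 - 5*8)/4 = (3 - 40)/4 = (1/4)*(-37) = -37/4)
sqrt(P(N, O(W(6))) + 23643) = sqrt(-37/4 + 23643) = sqrt(94535/4) = sqrt(94535)/2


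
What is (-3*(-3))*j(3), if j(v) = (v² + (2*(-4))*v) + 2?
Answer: -117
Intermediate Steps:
j(v) = 2 + v² - 8*v (j(v) = (v² - 8*v) + 2 = 2 + v² - 8*v)
(-3*(-3))*j(3) = (-3*(-3))*(2 + 3² - 8*3) = 9*(2 + 9 - 24) = 9*(-13) = -117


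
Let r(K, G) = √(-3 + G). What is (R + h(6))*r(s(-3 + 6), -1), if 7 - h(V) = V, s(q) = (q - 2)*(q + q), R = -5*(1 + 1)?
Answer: -18*I ≈ -18.0*I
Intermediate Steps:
R = -10 (R = -5*2 = -10)
s(q) = 2*q*(-2 + q) (s(q) = (-2 + q)*(2*q) = 2*q*(-2 + q))
h(V) = 7 - V
(R + h(6))*r(s(-3 + 6), -1) = (-10 + (7 - 1*6))*√(-3 - 1) = (-10 + (7 - 6))*√(-4) = (-10 + 1)*(2*I) = -18*I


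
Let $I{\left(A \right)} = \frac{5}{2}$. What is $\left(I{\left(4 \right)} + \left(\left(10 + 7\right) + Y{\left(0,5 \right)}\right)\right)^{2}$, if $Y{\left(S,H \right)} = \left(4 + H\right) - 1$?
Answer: $\frac{3025}{4} \approx 756.25$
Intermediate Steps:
$Y{\left(S,H \right)} = 3 + H$
$I{\left(A \right)} = \frac{5}{2}$ ($I{\left(A \right)} = 5 \cdot \frac{1}{2} = \frac{5}{2}$)
$\left(I{\left(4 \right)} + \left(\left(10 + 7\right) + Y{\left(0,5 \right)}\right)\right)^{2} = \left(\frac{5}{2} + \left(\left(10 + 7\right) + \left(3 + 5\right)\right)\right)^{2} = \left(\frac{5}{2} + \left(17 + 8\right)\right)^{2} = \left(\frac{5}{2} + 25\right)^{2} = \left(\frac{55}{2}\right)^{2} = \frac{3025}{4}$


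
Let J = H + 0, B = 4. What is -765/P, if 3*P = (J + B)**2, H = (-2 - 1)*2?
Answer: -2295/4 ≈ -573.75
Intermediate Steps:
H = -6 (H = -3*2 = -6)
J = -6 (J = -6 + 0 = -6)
P = 4/3 (P = (-6 + 4)**2/3 = (1/3)*(-2)**2 = (1/3)*4 = 4/3 ≈ 1.3333)
-765/P = -765/4/3 = -765*3/4 = -2295/4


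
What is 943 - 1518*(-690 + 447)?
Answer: 369817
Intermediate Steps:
943 - 1518*(-690 + 447) = 943 - 1518*(-243) = 943 + 368874 = 369817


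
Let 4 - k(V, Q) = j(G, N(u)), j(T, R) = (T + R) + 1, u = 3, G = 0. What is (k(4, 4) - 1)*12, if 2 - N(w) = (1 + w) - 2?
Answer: 24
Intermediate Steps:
N(w) = 3 - w (N(w) = 2 - ((1 + w) - 2) = 2 - (-1 + w) = 2 + (1 - w) = 3 - w)
j(T, R) = 1 + R + T (j(T, R) = (R + T) + 1 = 1 + R + T)
k(V, Q) = 3 (k(V, Q) = 4 - (1 + (3 - 1*3) + 0) = 4 - (1 + (3 - 3) + 0) = 4 - (1 + 0 + 0) = 4 - 1*1 = 4 - 1 = 3)
(k(4, 4) - 1)*12 = (3 - 1)*12 = 2*12 = 24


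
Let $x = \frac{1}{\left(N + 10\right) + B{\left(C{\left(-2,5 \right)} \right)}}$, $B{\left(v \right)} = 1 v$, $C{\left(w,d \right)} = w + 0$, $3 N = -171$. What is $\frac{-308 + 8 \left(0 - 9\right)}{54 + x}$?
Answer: $- \frac{3724}{529} \approx -7.0397$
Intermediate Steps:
$N = -57$ ($N = \frac{1}{3} \left(-171\right) = -57$)
$C{\left(w,d \right)} = w$
$B{\left(v \right)} = v$
$x = - \frac{1}{49}$ ($x = \frac{1}{\left(-57 + 10\right) - 2} = \frac{1}{-47 - 2} = \frac{1}{-49} = - \frac{1}{49} \approx -0.020408$)
$\frac{-308 + 8 \left(0 - 9\right)}{54 + x} = \frac{-308 + 8 \left(0 - 9\right)}{54 - \frac{1}{49}} = \frac{-308 + 8 \left(-9\right)}{\frac{2645}{49}} = \left(-308 - 72\right) \frac{49}{2645} = \left(-380\right) \frac{49}{2645} = - \frac{3724}{529}$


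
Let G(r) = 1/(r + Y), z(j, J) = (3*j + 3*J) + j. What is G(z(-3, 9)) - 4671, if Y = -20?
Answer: -23356/5 ≈ -4671.2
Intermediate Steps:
z(j, J) = 3*J + 4*j (z(j, J) = (3*J + 3*j) + j = 3*J + 4*j)
G(r) = 1/(-20 + r) (G(r) = 1/(r - 20) = 1/(-20 + r))
G(z(-3, 9)) - 4671 = 1/(-20 + (3*9 + 4*(-3))) - 4671 = 1/(-20 + (27 - 12)) - 4671 = 1/(-20 + 15) - 4671 = 1/(-5) - 4671 = -⅕ - 4671 = -23356/5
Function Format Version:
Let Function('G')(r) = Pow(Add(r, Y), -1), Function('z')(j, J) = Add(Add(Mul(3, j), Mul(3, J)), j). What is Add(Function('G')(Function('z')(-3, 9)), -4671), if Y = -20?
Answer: Rational(-23356, 5) ≈ -4671.2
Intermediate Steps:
Function('z')(j, J) = Add(Mul(3, J), Mul(4, j)) (Function('z')(j, J) = Add(Add(Mul(3, J), Mul(3, j)), j) = Add(Mul(3, J), Mul(4, j)))
Function('G')(r) = Pow(Add(-20, r), -1) (Function('G')(r) = Pow(Add(r, -20), -1) = Pow(Add(-20, r), -1))
Add(Function('G')(Function('z')(-3, 9)), -4671) = Add(Pow(Add(-20, Add(Mul(3, 9), Mul(4, -3))), -1), -4671) = Add(Pow(Add(-20, Add(27, -12)), -1), -4671) = Add(Pow(Add(-20, 15), -1), -4671) = Add(Pow(-5, -1), -4671) = Add(Rational(-1, 5), -4671) = Rational(-23356, 5)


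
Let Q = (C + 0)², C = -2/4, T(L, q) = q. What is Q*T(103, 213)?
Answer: 213/4 ≈ 53.250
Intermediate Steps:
C = -½ (C = -2*¼ = -½ ≈ -0.50000)
Q = ¼ (Q = (-½ + 0)² = (-½)² = ¼ ≈ 0.25000)
Q*T(103, 213) = (¼)*213 = 213/4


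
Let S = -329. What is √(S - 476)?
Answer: I*√805 ≈ 28.373*I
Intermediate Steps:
√(S - 476) = √(-329 - 476) = √(-805) = I*√805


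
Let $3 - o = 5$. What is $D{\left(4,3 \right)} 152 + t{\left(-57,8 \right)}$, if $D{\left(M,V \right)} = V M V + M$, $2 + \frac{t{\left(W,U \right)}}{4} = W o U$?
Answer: $9720$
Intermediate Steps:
$o = -2$ ($o = 3 - 5 = -2$)
$t{\left(W,U \right)} = -8 - 8 U W$ ($t{\left(W,U \right)} = -8 + 4 W \left(-2\right) U = -8 + 4 - 2 W U = -8 + 4 \left(- 2 U W\right) = -8 - 8 U W$)
$D{\left(M,V \right)} = M + M V^{2}$ ($D{\left(M,V \right)} = M V V + M = M V^{2} + M = M + M V^{2}$)
$D{\left(4,3 \right)} 152 + t{\left(-57,8 \right)} = 4 \left(1 + 3^{2}\right) 152 - \left(8 + 64 \left(-57\right)\right) = 4 \left(1 + 9\right) 152 + \left(-8 + 3648\right) = 4 \cdot 10 \cdot 152 + 3640 = 40 \cdot 152 + 3640 = 6080 + 3640 = 9720$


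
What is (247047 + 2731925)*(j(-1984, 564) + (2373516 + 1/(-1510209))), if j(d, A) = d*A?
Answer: 5644012777708192948/1510209 ≈ 3.7372e+12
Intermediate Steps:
j(d, A) = A*d
(247047 + 2731925)*(j(-1984, 564) + (2373516 + 1/(-1510209))) = (247047 + 2731925)*(564*(-1984) + (2373516 + 1/(-1510209))) = 2978972*(-1118976 + (2373516 - 1/1510209)) = 2978972*(-1118976 + 3584505224843/1510209) = 2978972*(1894617598859/1510209) = 5644012777708192948/1510209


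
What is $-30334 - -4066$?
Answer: $-26268$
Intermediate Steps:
$-30334 - -4066 = -30334 + \left(4125 - 59\right) = -30334 + 4066 = -26268$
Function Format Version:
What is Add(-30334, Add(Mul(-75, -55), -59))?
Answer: -26268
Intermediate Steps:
Add(-30334, Add(Mul(-75, -55), -59)) = Add(-30334, Add(4125, -59)) = Add(-30334, 4066) = -26268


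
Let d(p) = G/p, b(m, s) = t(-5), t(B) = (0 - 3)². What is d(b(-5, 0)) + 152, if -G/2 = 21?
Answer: 442/3 ≈ 147.33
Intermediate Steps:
t(B) = 9 (t(B) = (-3)² = 9)
b(m, s) = 9
G = -42 (G = -2*21 = -42)
d(p) = -42/p
d(b(-5, 0)) + 152 = -42/9 + 152 = -42*⅑ + 152 = -14/3 + 152 = 442/3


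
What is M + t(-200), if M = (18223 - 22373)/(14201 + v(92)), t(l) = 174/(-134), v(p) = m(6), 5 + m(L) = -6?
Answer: -151258/95073 ≈ -1.5910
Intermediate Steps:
m(L) = -11 (m(L) = -5 - 6 = -11)
v(p) = -11
t(l) = -87/67 (t(l) = 174*(-1/134) = -87/67)
M = -415/1419 (M = (18223 - 22373)/(14201 - 11) = -4150/14190 = -4150*1/14190 = -415/1419 ≈ -0.29246)
M + t(-200) = -415/1419 - 87/67 = -151258/95073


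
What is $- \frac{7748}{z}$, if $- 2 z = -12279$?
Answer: $- \frac{15496}{12279} \approx -1.262$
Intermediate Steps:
$z = \frac{12279}{2}$ ($z = \left(- \frac{1}{2}\right) \left(-12279\right) = \frac{12279}{2} \approx 6139.5$)
$- \frac{7748}{z} = - \frac{7748}{\frac{12279}{2}} = \left(-7748\right) \frac{2}{12279} = - \frac{15496}{12279}$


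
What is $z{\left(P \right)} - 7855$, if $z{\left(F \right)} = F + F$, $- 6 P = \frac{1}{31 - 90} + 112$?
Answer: $- \frac{1396942}{177} \approx -7892.3$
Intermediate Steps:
$P = - \frac{6607}{354}$ ($P = - \frac{\frac{1}{31 - 90} + 112}{6} = - \frac{\frac{1}{-59} + 112}{6} = - \frac{- \frac{1}{59} + 112}{6} = \left(- \frac{1}{6}\right) \frac{6607}{59} = - \frac{6607}{354} \approx -18.664$)
$z{\left(F \right)} = 2 F$
$z{\left(P \right)} - 7855 = 2 \left(- \frac{6607}{354}\right) - 7855 = - \frac{6607}{177} - 7855 = - \frac{1396942}{177}$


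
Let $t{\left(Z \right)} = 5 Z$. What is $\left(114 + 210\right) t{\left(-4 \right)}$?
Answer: $-6480$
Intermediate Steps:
$\left(114 + 210\right) t{\left(-4 \right)} = \left(114 + 210\right) 5 \left(-4\right) = 324 \left(-20\right) = -6480$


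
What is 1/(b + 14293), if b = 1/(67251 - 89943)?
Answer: 22692/324336755 ≈ 6.9964e-5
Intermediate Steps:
b = -1/22692 (b = 1/(-22692) = -1/22692 ≈ -4.4068e-5)
1/(b + 14293) = 1/(-1/22692 + 14293) = 1/(324336755/22692) = 22692/324336755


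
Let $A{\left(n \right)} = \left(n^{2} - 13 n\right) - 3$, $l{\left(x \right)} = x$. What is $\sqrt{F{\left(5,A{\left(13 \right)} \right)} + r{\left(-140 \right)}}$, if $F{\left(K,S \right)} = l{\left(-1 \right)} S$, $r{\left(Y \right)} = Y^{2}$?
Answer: $\sqrt{19603} \approx 140.01$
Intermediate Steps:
$A{\left(n \right)} = -3 + n^{2} - 13 n$
$F{\left(K,S \right)} = - S$
$\sqrt{F{\left(5,A{\left(13 \right)} \right)} + r{\left(-140 \right)}} = \sqrt{- (-3 + 13^{2} - 169) + \left(-140\right)^{2}} = \sqrt{- (-3 + 169 - 169) + 19600} = \sqrt{\left(-1\right) \left(-3\right) + 19600} = \sqrt{3 + 19600} = \sqrt{19603}$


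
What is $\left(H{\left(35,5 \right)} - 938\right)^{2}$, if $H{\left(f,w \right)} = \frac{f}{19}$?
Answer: $\frac{316377369}{361} \approx 8.7639 \cdot 10^{5}$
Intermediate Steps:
$H{\left(f,w \right)} = \frac{f}{19}$ ($H{\left(f,w \right)} = f \frac{1}{19} = \frac{f}{19}$)
$\left(H{\left(35,5 \right)} - 938\right)^{2} = \left(\frac{1}{19} \cdot 35 - 938\right)^{2} = \left(\frac{35}{19} - 938\right)^{2} = \left(- \frac{17787}{19}\right)^{2} = \frac{316377369}{361}$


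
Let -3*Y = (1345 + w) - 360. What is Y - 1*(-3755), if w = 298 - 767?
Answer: 3583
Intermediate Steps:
w = -469
Y = -172 (Y = -((1345 - 469) - 360)/3 = -(876 - 360)/3 = -1/3*516 = -172)
Y - 1*(-3755) = -172 - 1*(-3755) = -172 + 3755 = 3583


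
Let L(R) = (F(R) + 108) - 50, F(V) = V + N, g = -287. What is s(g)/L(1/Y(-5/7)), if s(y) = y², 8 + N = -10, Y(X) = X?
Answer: 411845/193 ≈ 2133.9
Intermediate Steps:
N = -18 (N = -8 - 10 = -18)
F(V) = -18 + V (F(V) = V - 18 = -18 + V)
L(R) = 40 + R (L(R) = ((-18 + R) + 108) - 50 = (90 + R) - 50 = 40 + R)
s(g)/L(1/Y(-5/7)) = (-287)²/(40 + 1/(-5/7)) = 82369/(40 + 1/(-5*⅐)) = 82369/(40 + 1/(-5/7)) = 82369/(40 - 7/5) = 82369/(193/5) = 82369*(5/193) = 411845/193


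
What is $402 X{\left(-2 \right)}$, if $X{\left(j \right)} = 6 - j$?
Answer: $3216$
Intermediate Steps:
$402 X{\left(-2 \right)} = 402 \left(6 - -2\right) = 402 \left(6 + 2\right) = 402 \cdot 8 = 3216$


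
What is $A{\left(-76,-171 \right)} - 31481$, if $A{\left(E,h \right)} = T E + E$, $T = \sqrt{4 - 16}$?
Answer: $-31557 - 152 i \sqrt{3} \approx -31557.0 - 263.27 i$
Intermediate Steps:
$T = 2 i \sqrt{3}$ ($T = \sqrt{-12} = 2 i \sqrt{3} \approx 3.4641 i$)
$A{\left(E,h \right)} = E + 2 i E \sqrt{3}$ ($A{\left(E,h \right)} = 2 i \sqrt{3} E + E = 2 i E \sqrt{3} + E = E + 2 i E \sqrt{3}$)
$A{\left(-76,-171 \right)} - 31481 = - 76 \left(1 + 2 i \sqrt{3}\right) - 31481 = \left(-76 - 152 i \sqrt{3}\right) - 31481 = -31557 - 152 i \sqrt{3}$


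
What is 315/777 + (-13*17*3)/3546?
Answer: 9553/43734 ≈ 0.21843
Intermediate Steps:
315/777 + (-13*17*3)/3546 = 315*(1/777) - 221*3*(1/3546) = 15/37 - 663*1/3546 = 15/37 - 221/1182 = 9553/43734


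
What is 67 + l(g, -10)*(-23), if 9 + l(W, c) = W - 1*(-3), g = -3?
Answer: 274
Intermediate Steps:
l(W, c) = -6 + W (l(W, c) = -9 + (W - 1*(-3)) = -9 + (W + 3) = -9 + (3 + W) = -6 + W)
67 + l(g, -10)*(-23) = 67 + (-6 - 3)*(-23) = 67 - 9*(-23) = 67 + 207 = 274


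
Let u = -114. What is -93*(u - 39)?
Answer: 14229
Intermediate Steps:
-93*(u - 39) = -93*(-114 - 39) = -93*(-153) = 14229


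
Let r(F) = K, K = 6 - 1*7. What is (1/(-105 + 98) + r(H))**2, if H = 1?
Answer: 64/49 ≈ 1.3061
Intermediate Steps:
K = -1 (K = 6 - 7 = -1)
r(F) = -1
(1/(-105 + 98) + r(H))**2 = (1/(-105 + 98) - 1)**2 = (1/(-7) - 1)**2 = (-1/7 - 1)**2 = (-8/7)**2 = 64/49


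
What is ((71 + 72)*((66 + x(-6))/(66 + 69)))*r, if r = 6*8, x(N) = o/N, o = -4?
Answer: 91520/27 ≈ 3389.6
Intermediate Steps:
x(N) = -4/N
r = 48
((71 + 72)*((66 + x(-6))/(66 + 69)))*r = ((71 + 72)*((66 - 4/(-6))/(66 + 69)))*48 = (143*((66 - 4*(-⅙))/135))*48 = (143*((66 + ⅔)*(1/135)))*48 = (143*((200/3)*(1/135)))*48 = (143*(40/81))*48 = (5720/81)*48 = 91520/27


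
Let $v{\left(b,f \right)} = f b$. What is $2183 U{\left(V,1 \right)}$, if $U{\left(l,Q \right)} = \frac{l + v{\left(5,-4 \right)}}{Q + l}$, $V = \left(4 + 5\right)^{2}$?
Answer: $\frac{133163}{82} \approx 1623.9$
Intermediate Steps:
$v{\left(b,f \right)} = b f$
$V = 81$ ($V = 9^{2} = 81$)
$U{\left(l,Q \right)} = \frac{-20 + l}{Q + l}$ ($U{\left(l,Q \right)} = \frac{l + 5 \left(-4\right)}{Q + l} = \frac{l - 20}{Q + l} = \frac{-20 + l}{Q + l}$)
$2183 U{\left(V,1 \right)} = 2183 \frac{-20 + 81}{1 + 81} = 2183 \cdot \frac{1}{82} \cdot 61 = 2183 \cdot \frac{61}{82} = \frac{133163}{82}$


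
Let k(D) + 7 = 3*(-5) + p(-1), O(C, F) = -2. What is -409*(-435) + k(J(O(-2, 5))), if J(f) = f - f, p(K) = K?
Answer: 177892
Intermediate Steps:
J(f) = 0
k(D) = -23 (k(D) = -7 + (3*(-5) - 1) = -7 + (-15 - 1) = -7 - 16 = -23)
-409*(-435) + k(J(O(-2, 5))) = -409*(-435) - 23 = 177915 - 23 = 177892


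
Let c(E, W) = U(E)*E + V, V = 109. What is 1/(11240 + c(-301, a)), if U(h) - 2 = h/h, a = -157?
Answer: 1/10446 ≈ 9.5730e-5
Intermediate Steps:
U(h) = 3 (U(h) = 2 + h/h = 2 + 1 = 3)
c(E, W) = 109 + 3*E (c(E, W) = 3*E + 109 = 109 + 3*E)
1/(11240 + c(-301, a)) = 1/(11240 + (109 + 3*(-301))) = 1/(11240 + (109 - 903)) = 1/(11240 - 794) = 1/10446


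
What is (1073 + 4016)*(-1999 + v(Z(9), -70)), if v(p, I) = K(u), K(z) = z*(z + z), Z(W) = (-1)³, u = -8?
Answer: -9521519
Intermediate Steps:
Z(W) = -1
K(z) = 2*z² (K(z) = z*(2*z) = 2*z²)
v(p, I) = 128 (v(p, I) = 2*(-8)² = 2*64 = 128)
(1073 + 4016)*(-1999 + v(Z(9), -70)) = (1073 + 4016)*(-1999 + 128) = 5089*(-1871) = -9521519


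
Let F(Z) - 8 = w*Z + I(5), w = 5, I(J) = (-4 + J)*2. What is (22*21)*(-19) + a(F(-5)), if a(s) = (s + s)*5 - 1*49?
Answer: -8977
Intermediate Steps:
I(J) = -8 + 2*J
F(Z) = 10 + 5*Z (F(Z) = 8 + (5*Z + (-8 + 2*5)) = 8 + (5*Z + (-8 + 10)) = 8 + (5*Z + 2) = 8 + (2 + 5*Z) = 10 + 5*Z)
a(s) = -49 + 10*s (a(s) = (2*s)*5 - 49 = 10*s - 49 = -49 + 10*s)
(22*21)*(-19) + a(F(-5)) = (22*21)*(-19) + (-49 + 10*(10 + 5*(-5))) = 462*(-19) + (-49 + 10*(10 - 25)) = -8778 + (-49 + 10*(-15)) = -8778 + (-49 - 150) = -8778 - 199 = -8977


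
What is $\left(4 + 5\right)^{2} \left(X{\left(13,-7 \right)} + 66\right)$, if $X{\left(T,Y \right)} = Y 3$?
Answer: $3645$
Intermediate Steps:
$X{\left(T,Y \right)} = 3 Y$
$\left(4 + 5\right)^{2} \left(X{\left(13,-7 \right)} + 66\right) = \left(4 + 5\right)^{2} \left(3 \left(-7\right) + 66\right) = 9^{2} \left(-21 + 66\right) = 81 \cdot 45 = 3645$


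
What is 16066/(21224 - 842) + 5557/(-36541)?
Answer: 236902466/372389331 ≈ 0.63617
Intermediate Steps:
16066/(21224 - 842) + 5557/(-36541) = 16066/20382 + 5557*(-1/36541) = 16066*(1/20382) - 5557/36541 = 8033/10191 - 5557/36541 = 236902466/372389331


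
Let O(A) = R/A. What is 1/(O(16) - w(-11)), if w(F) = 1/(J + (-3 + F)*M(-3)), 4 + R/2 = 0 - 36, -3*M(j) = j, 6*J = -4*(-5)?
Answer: -32/157 ≈ -0.20382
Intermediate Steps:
J = 10/3 (J = (-4*(-5))/6 = (⅙)*20 = 10/3 ≈ 3.3333)
M(j) = -j/3
R = -80 (R = -8 + 2*(0 - 36) = -8 + 2*(-36) = -8 - 72 = -80)
w(F) = 1/(⅓ + F) (w(F) = 1/(10/3 + (-3 + F)*(-⅓*(-3))) = 1/(10/3 + (-3 + F)*1) = 1/(10/3 + (-3 + F)) = 1/(⅓ + F))
O(A) = -80/A
1/(O(16) - w(-11)) = 1/(-80/16 - 3/(1 + 3*(-11))) = 1/(-80*1/16 - 3/(1 - 33)) = 1/(-5 - 3/(-32)) = 1/(-5 - 3*(-1)/32) = 1/(-5 - 1*(-3/32)) = 1/(-5 + 3/32) = 1/(-157/32) = -32/157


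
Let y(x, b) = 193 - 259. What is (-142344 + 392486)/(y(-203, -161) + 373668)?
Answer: 125071/186801 ≈ 0.66954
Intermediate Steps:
y(x, b) = -66
(-142344 + 392486)/(y(-203, -161) + 373668) = (-142344 + 392486)/(-66 + 373668) = 250142/373602 = 250142*(1/373602) = 125071/186801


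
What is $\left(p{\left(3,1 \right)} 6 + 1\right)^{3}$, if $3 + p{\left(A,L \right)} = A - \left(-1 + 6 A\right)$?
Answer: $-1030301$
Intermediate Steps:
$p{\left(A,L \right)} = -2 - 5 A$ ($p{\left(A,L \right)} = -3 - \left(-1 + 5 A\right) = -2 - 5 A$)
$\left(p{\left(3,1 \right)} 6 + 1\right)^{3} = \left(\left(-2 - 15\right) 6 + 1\right)^{3} = \left(\left(-17\right) 6 + 1\right)^{3} = \left(-102 + 1\right)^{3} = \left(-101\right)^{3} = -1030301$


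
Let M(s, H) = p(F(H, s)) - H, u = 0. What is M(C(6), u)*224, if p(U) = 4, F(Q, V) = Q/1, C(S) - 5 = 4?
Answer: 896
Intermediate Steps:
C(S) = 9 (C(S) = 5 + 4 = 9)
F(Q, V) = Q (F(Q, V) = Q*1 = Q)
M(s, H) = 4 - H
M(C(6), u)*224 = (4 - 1*0)*224 = (4 + 0)*224 = 4*224 = 896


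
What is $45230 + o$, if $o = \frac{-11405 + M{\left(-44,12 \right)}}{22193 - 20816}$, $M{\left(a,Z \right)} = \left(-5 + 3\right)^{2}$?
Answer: $\frac{62270309}{1377} \approx 45222.0$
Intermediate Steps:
$M{\left(a,Z \right)} = 4$ ($M{\left(a,Z \right)} = \left(-2\right)^{2} = 4$)
$o = - \frac{11401}{1377}$ ($o = \frac{-11405 + 4}{22193 - 20816} = - \frac{11401}{1377} \approx -8.2796$)
$45230 + o = 45230 - \frac{11401}{1377} = \frac{62270309}{1377}$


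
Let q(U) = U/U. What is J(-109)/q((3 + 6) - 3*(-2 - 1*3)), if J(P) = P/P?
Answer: 1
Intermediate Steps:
q(U) = 1
J(P) = 1
J(-109)/q((3 + 6) - 3*(-2 - 1*3)) = 1/1 = 1*1 = 1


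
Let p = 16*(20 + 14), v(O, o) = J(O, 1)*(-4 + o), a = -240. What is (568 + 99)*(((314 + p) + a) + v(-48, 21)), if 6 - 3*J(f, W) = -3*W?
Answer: 446223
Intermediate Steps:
J(f, W) = 2 + W (J(f, W) = 2 - (-1)*W = 2 + W)
v(O, o) = -12 + 3*o (v(O, o) = (2 + 1)*(-4 + o) = 3*(-4 + o) = -12 + 3*o)
p = 544 (p = 16*34 = 544)
(568 + 99)*(((314 + p) + a) + v(-48, 21)) = (568 + 99)*(((314 + 544) - 240) + (-12 + 3*21)) = 667*((858 - 240) + (-12 + 63)) = 667*(618 + 51) = 667*669 = 446223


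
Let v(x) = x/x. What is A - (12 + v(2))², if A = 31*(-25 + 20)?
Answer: -324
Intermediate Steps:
v(x) = 1
A = -155 (A = 31*(-5) = -155)
A - (12 + v(2))² = -155 - (12 + 1)² = -155 - 1*13² = -155 - 1*169 = -155 - 169 = -324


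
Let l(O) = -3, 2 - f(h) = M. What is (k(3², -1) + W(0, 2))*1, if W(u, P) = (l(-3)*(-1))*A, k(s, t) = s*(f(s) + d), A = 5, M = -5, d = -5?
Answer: 33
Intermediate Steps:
f(h) = 7 (f(h) = 2 - 1*(-5) = 2 + 5 = 7)
k(s, t) = 2*s (k(s, t) = s*(7 - 5) = s*2 = 2*s)
W(u, P) = 15 (W(u, P) = -3*(-1)*5 = 3*5 = 15)
(k(3², -1) + W(0, 2))*1 = (2*3² + 15)*1 = (2*9 + 15)*1 = (18 + 15)*1 = 33*1 = 33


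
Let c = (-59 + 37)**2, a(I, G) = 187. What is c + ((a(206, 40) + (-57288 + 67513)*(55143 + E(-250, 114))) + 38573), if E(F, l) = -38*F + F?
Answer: 658457669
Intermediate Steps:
E(F, l) = -37*F
c = 484 (c = (-22)**2 = 484)
c + ((a(206, 40) + (-57288 + 67513)*(55143 + E(-250, 114))) + 38573) = 484 + ((187 + (-57288 + 67513)*(55143 - 37*(-250))) + 38573) = 484 + ((187 + 10225*(55143 + 9250)) + 38573) = 484 + ((187 + 10225*64393) + 38573) = 484 + ((187 + 658418425) + 38573) = 484 + (658418612 + 38573) = 484 + 658457185 = 658457669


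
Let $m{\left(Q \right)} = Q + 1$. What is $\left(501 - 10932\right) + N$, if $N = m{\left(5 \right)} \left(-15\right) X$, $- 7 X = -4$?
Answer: $- \frac{73377}{7} \approx -10482.0$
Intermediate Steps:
$X = \frac{4}{7}$ ($X = \left(- \frac{1}{7}\right) \left(-4\right) = \frac{4}{7} \approx 0.57143$)
$m{\left(Q \right)} = 1 + Q$
$N = - \frac{360}{7}$ ($N = \left(1 + 5\right) \left(-15\right) \frac{4}{7} = 6 \left(-15\right) \frac{4}{7} = \left(-90\right) \frac{4}{7} = - \frac{360}{7} \approx -51.429$)
$\left(501 - 10932\right) + N = \left(501 - 10932\right) - \frac{360}{7} = -10431 - \frac{360}{7} = - \frac{73377}{7}$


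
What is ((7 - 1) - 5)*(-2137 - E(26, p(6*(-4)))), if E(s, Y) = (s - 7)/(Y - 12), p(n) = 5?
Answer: -14940/7 ≈ -2134.3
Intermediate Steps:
E(s, Y) = (-7 + s)/(-12 + Y)
((7 - 1) - 5)*(-2137 - E(26, p(6*(-4)))) = ((7 - 1) - 5)*(-2137 - (-7 + 26)/(-12 + 5)) = (6 - 5)*(-2137 - 19/(-7)) = 1*(-2137 - (-1)*19/7) = 1*(-2137 - 1*(-19/7)) = 1*(-2137 + 19/7) = 1*(-14940/7) = -14940/7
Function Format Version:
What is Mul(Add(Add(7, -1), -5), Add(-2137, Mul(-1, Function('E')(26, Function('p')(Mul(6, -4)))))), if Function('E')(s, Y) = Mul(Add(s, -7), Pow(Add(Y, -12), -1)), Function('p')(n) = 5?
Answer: Rational(-14940, 7) ≈ -2134.3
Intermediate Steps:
Function('E')(s, Y) = Mul(Pow(Add(-12, Y), -1), Add(-7, s)) (Function('E')(s, Y) = Mul(Add(-7, s), Pow(Add(-12, Y), -1)) = Mul(Pow(Add(-12, Y), -1), Add(-7, s)))
Mul(Add(Add(7, -1), -5), Add(-2137, Mul(-1, Function('E')(26, Function('p')(Mul(6, -4)))))) = Mul(Add(Add(7, -1), -5), Add(-2137, Mul(-1, Mul(Pow(Add(-12, 5), -1), Add(-7, 26))))) = Mul(Add(6, -5), Add(-2137, Mul(-1, Mul(Pow(-7, -1), 19)))) = Mul(1, Add(-2137, Mul(-1, Mul(Rational(-1, 7), 19)))) = Mul(1, Add(-2137, Mul(-1, Rational(-19, 7)))) = Mul(1, Add(-2137, Rational(19, 7))) = Mul(1, Rational(-14940, 7)) = Rational(-14940, 7)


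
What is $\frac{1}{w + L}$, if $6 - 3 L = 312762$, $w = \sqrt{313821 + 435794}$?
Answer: $- \frac{104252}{10867729889} - \frac{\sqrt{749615}}{10867729889} \approx -9.6725 \cdot 10^{-6}$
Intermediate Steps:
$w = \sqrt{749615} \approx 865.8$
$L = -104252$ ($L = 2 - 104254 = -104252$)
$\frac{1}{w + L} = \frac{1}{\sqrt{749615} - 104252} = \frac{1}{-104252 + \sqrt{749615}}$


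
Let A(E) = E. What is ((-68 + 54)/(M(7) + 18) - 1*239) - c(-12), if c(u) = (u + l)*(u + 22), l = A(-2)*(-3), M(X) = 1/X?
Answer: -22831/127 ≈ -179.77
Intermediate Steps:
M(X) = 1/X
l = 6 (l = -2*(-3) = 6)
c(u) = (6 + u)*(22 + u) (c(u) = (u + 6)*(u + 22) = (6 + u)*(22 + u))
((-68 + 54)/(M(7) + 18) - 1*239) - c(-12) = ((-68 + 54)/(1/7 + 18) - 1*239) - (132 + (-12)**2 + 28*(-12)) = (-14/(1/7 + 18) - 239) - (132 + 144 - 336) = (-14/127/7 - 239) - 1*(-60) = (-14*7/127 - 239) + 60 = (-98/127 - 239) + 60 = -30451/127 + 60 = -22831/127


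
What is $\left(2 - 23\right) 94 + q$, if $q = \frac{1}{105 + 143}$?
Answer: $- \frac{489551}{248} \approx -1974.0$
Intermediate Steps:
$q = \frac{1}{248} \approx 0.0040323$
$\left(2 - 23\right) 94 + q = \left(2 - 23\right) 94 + \frac{1}{248} = \left(-21\right) 94 + \frac{1}{248} = -1974 + \frac{1}{248} = - \frac{489551}{248}$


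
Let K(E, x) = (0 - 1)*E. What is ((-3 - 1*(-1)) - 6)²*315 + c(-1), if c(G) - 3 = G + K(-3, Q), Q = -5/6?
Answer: 20165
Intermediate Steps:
Q = -⅚ (Q = -5*⅙ = -⅚ ≈ -0.83333)
K(E, x) = -E
c(G) = 6 + G (c(G) = 3 + (G - 1*(-3)) = 3 + (G + 3) = 3 + (3 + G) = 6 + G)
((-3 - 1*(-1)) - 6)²*315 + c(-1) = ((-3 - 1*(-1)) - 6)²*315 + (6 - 1) = ((-3 + 1) - 6)²*315 + 5 = (-2 - 6)²*315 + 5 = (-8)²*315 + 5 = 64*315 + 5 = 20160 + 5 = 20165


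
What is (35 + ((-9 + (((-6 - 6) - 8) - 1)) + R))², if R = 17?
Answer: 484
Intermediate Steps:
(35 + ((-9 + (((-6 - 6) - 8) - 1)) + R))² = (35 + ((-9 + (((-6 - 6) - 8) - 1)) + 17))² = (35 + ((-9 + ((-12 - 8) - 1)) + 17))² = (35 + ((-9 + (-20 - 1)) + 17))² = (35 + ((-9 - 21) + 17))² = (35 + (-30 + 17))² = (35 - 13)² = 22² = 484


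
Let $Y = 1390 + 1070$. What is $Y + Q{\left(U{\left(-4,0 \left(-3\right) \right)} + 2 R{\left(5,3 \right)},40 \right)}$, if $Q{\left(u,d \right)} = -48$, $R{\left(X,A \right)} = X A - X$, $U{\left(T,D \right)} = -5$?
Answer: $2412$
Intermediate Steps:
$R{\left(X,A \right)} = - X + A X$ ($R{\left(X,A \right)} = A X - X = - X + A X$)
$Y = 2460$
$Y + Q{\left(U{\left(-4,0 \left(-3\right) \right)} + 2 R{\left(5,3 \right)},40 \right)} = 2460 - 48 = 2412$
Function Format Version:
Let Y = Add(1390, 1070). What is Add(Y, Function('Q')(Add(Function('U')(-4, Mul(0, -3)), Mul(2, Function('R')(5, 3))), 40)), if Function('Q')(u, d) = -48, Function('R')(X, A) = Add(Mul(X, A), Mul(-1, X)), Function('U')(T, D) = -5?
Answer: 2412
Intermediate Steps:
Function('R')(X, A) = Add(Mul(-1, X), Mul(A, X)) (Function('R')(X, A) = Add(Mul(A, X), Mul(-1, X)) = Add(Mul(-1, X), Mul(A, X)))
Y = 2460
Add(Y, Function('Q')(Add(Function('U')(-4, Mul(0, -3)), Mul(2, Function('R')(5, 3))), 40)) = Add(2460, -48) = 2412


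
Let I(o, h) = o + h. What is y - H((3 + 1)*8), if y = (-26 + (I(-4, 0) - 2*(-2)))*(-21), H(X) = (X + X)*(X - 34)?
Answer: 674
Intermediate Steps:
I(o, h) = h + o
H(X) = 2*X*(-34 + X) (H(X) = (2*X)*(-34 + X) = 2*X*(-34 + X))
y = 546 (y = (-26 + ((0 - 4) - 2*(-2)))*(-21) = (-26 + (-4 + 4))*(-21) = (-26 + 0)*(-21) = -26*(-21) = 546)
y - H((3 + 1)*8) = 546 - 2*(3 + 1)*8*(-34 + (3 + 1)*8) = 546 - 2*4*8*(-34 + 4*8) = 546 - 2*32*(-34 + 32) = 546 - 2*32*(-2) = 546 - 1*(-128) = 546 + 128 = 674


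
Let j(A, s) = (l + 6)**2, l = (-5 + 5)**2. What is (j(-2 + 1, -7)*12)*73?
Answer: 31536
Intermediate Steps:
l = 0 (l = 0**2 = 0)
j(A, s) = 36 (j(A, s) = (0 + 6)**2 = 6**2 = 36)
(j(-2 + 1, -7)*12)*73 = (36*12)*73 = 432*73 = 31536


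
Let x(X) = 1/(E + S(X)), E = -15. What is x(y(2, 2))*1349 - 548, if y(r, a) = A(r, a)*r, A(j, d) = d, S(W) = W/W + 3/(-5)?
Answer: -46749/73 ≈ -640.40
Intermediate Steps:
S(W) = 2/5 (S(W) = 1 + 3*(-1/5) = 1 - 3/5 = 2/5)
y(r, a) = a*r
x(X) = -5/73 (x(X) = 1/(-15 + 2/5) = 1/(-73/5) = -5/73)
x(y(2, 2))*1349 - 548 = -5/73*1349 - 548 = -6745/73 - 548 = -46749/73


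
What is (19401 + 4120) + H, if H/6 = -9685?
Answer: -34589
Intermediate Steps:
H = -58110 (H = 6*(-9685) = -58110)
(19401 + 4120) + H = (19401 + 4120) - 58110 = 23521 - 58110 = -34589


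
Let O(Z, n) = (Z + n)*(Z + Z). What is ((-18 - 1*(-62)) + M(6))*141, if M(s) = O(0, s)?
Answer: 6204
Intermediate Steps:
O(Z, n) = 2*Z*(Z + n) (O(Z, n) = (Z + n)*(2*Z) = 2*Z*(Z + n))
M(s) = 0 (M(s) = 2*0*(0 + s) = 2*0*s = 0)
((-18 - 1*(-62)) + M(6))*141 = ((-18 - 1*(-62)) + 0)*141 = ((-18 + 62) + 0)*141 = (44 + 0)*141 = 44*141 = 6204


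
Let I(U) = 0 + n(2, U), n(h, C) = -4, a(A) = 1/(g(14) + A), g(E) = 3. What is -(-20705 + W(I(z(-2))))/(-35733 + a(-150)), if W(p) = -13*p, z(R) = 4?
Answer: -3035991/5252752 ≈ -0.57798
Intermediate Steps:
a(A) = 1/(3 + A)
I(U) = -4 (I(U) = 0 - 4 = -4)
-(-20705 + W(I(z(-2))))/(-35733 + a(-150)) = -(-20705 - 13*(-4))/(-35733 + 1/(3 - 150)) = -(-20705 + 52)/(-35733 + 1/(-147)) = -(-20653)/(-35733 - 1/147) = -(-20653)/(-5252752/147) = -(-20653)*(-147)/5252752 = -1*3035991/5252752 = -3035991/5252752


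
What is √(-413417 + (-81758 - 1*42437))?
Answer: 2*I*√134403 ≈ 733.22*I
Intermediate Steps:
√(-413417 + (-81758 - 1*42437)) = √(-413417 + (-81758 - 42437)) = √(-413417 - 124195) = √(-537612) = 2*I*√134403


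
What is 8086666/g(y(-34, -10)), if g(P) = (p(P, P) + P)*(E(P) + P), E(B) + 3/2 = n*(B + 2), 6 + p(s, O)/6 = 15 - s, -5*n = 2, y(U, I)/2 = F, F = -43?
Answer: -412585/1331 ≈ -309.98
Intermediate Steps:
y(U, I) = -86 (y(U, I) = 2*(-43) = -86)
n = -⅖ (n = -⅕*2 = -⅖ ≈ -0.40000)
p(s, O) = 54 - 6*s (p(s, O) = -36 + 6*(15 - s) = -36 + (90 - 6*s) = 54 - 6*s)
E(B) = -23/10 - 2*B/5 (E(B) = -3/2 - 2*(B + 2)/5 = -3/2 - 2*(2 + B)/5 = -3/2 + (-⅘ - 2*B/5) = -23/10 - 2*B/5)
g(P) = (54 - 5*P)*(-23/10 + 3*P/5) (g(P) = ((54 - 6*P) + P)*((-23/10 - 2*P/5) + P) = (54 - 5*P)*(-23/10 + 3*P/5))
8086666/g(y(-34, -10)) = 8086666/(-621/5 - 3*(-86)² + (439/10)*(-86)) = 8086666/(-621/5 - 3*7396 - 18877/5) = 8086666/(-621/5 - 22188 - 18877/5) = 8086666/(-130438/5) = 8086666*(-5/130438) = -412585/1331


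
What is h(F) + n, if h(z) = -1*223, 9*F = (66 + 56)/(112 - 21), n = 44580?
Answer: 44357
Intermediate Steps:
F = 122/819 (F = ((66 + 56)/(112 - 21))/9 = (122/91)/9 = (122*(1/91))/9 = (⅑)*(122/91) = 122/819 ≈ 0.14896)
h(z) = -223
h(F) + n = -223 + 44580 = 44357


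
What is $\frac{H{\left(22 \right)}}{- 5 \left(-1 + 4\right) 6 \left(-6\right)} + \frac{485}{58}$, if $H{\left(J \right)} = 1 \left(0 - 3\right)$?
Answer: $\frac{43621}{5220} \approx 8.3565$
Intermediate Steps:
$H{\left(J \right)} = -3$ ($H{\left(J \right)} = 1 \left(-3\right) = -3$)
$\frac{H{\left(22 \right)}}{- 5 \left(-1 + 4\right) 6 \left(-6\right)} + \frac{485}{58} = - \frac{3}{- 5 \left(-1 + 4\right) 6 \left(-6\right)} + \frac{485}{58} = - \frac{3}{\left(-5\right) 3 \cdot 6 \left(-6\right)} + 485 \cdot \frac{1}{58} = - \frac{3}{\left(-15\right) 6 \left(-6\right)} + \frac{485}{58} = - \frac{3}{\left(-90\right) \left(-6\right)} + \frac{485}{58} = - \frac{3}{540} + \frac{485}{58} = \left(-3\right) \frac{1}{540} + \frac{485}{58} = - \frac{1}{180} + \frac{485}{58} = \frac{43621}{5220}$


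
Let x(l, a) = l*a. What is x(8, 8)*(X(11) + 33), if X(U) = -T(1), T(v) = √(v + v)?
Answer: 2112 - 64*√2 ≈ 2021.5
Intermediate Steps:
x(l, a) = a*l
T(v) = √2*√v (T(v) = √(2*v) = √2*√v)
X(U) = -√2 (X(U) = -√2*√1 = -√2)
x(8, 8)*(X(11) + 33) = (8*8)*(-√2 + 33) = 64*(33 - √2) = 2112 - 64*√2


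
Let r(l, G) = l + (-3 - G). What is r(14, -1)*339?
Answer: 4068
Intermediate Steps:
r(l, G) = -3 + l - G
r(14, -1)*339 = (-3 + 14 - 1*(-1))*339 = (-3 + 14 + 1)*339 = 12*339 = 4068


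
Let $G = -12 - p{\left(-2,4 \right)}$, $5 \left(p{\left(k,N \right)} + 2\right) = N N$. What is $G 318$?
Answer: $- \frac{20988}{5} \approx -4197.6$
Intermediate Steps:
$p{\left(k,N \right)} = -2 + \frac{N^{2}}{5}$ ($p{\left(k,N \right)} = -2 + \frac{N N}{5} = -2 + \frac{N^{2}}{5}$)
$G = - \frac{66}{5}$ ($G = -12 - \left(-2 + \frac{4^{2}}{5}\right) = -12 - \left(-2 + \frac{1}{5} \cdot 16\right) = -12 - \left(-2 + \frac{16}{5}\right) = -12 - \frac{6}{5} = - \frac{66}{5} \approx -13.2$)
$G 318 = \left(- \frac{66}{5}\right) 318 = - \frac{20988}{5}$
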